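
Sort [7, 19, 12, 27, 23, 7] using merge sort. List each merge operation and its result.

Divide and conquer:
  Merge [19] + [12] -> [12, 19]
  Merge [7] + [12, 19] -> [7, 12, 19]
  Merge [23] + [7] -> [7, 23]
  Merge [27] + [7, 23] -> [7, 23, 27]
  Merge [7, 12, 19] + [7, 23, 27] -> [7, 7, 12, 19, 23, 27]


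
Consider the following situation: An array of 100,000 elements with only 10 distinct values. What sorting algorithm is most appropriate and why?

Best choice: 3-way quicksort or Counting sort
Reason: 3-way (Dutch national flag) partitioning groups every copy of the pivot together, so with only d=10 distinct keys quicksort finishes in O(n log d) expected time, which is effectively linear; counting sort runs in O(n + k) where k is the size of the key range (not the number of distinct values), so it is linear when the 10 values are integers drawn from a small known range


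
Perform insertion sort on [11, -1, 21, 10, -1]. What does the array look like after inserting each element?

First element 11 is already 'sorted'
Insert -1: shifted 1 elements -> [-1, 11, 21, 10, -1]
Insert 21: shifted 0 elements -> [-1, 11, 21, 10, -1]
Insert 10: shifted 2 elements -> [-1, 10, 11, 21, -1]
Insert -1: shifted 3 elements -> [-1, -1, 10, 11, 21]


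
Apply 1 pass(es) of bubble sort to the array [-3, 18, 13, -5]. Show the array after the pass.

After pass 1: [-3, 13, -5, 18] (2 swaps)
Total swaps: 2


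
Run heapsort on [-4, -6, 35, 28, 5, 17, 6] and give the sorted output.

Build heap: [35, 28, 17, -6, 5, -4, 6]
Extract 35: [28, 6, 17, -6, 5, -4, 35]
Extract 28: [17, 6, -4, -6, 5, 28, 35]
Extract 17: [6, 5, -4, -6, 17, 28, 35]
Extract 6: [5, -6, -4, 6, 17, 28, 35]
Extract 5: [-4, -6, 5, 6, 17, 28, 35]
Extract -4: [-6, -4, 5, 6, 17, 28, 35]


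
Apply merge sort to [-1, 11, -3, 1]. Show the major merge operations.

Divide and conquer:
  Merge [-1] + [11] -> [-1, 11]
  Merge [-3] + [1] -> [-3, 1]
  Merge [-1, 11] + [-3, 1] -> [-3, -1, 1, 11]


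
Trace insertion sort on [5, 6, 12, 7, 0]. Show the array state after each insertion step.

First element 5 is already 'sorted'
Insert 6: shifted 0 elements -> [5, 6, 12, 7, 0]
Insert 12: shifted 0 elements -> [5, 6, 12, 7, 0]
Insert 7: shifted 1 elements -> [5, 6, 7, 12, 0]
Insert 0: shifted 4 elements -> [0, 5, 6, 7, 12]


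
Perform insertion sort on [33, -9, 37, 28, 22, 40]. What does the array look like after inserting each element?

First element 33 is already 'sorted'
Insert -9: shifted 1 elements -> [-9, 33, 37, 28, 22, 40]
Insert 37: shifted 0 elements -> [-9, 33, 37, 28, 22, 40]
Insert 28: shifted 2 elements -> [-9, 28, 33, 37, 22, 40]
Insert 22: shifted 3 elements -> [-9, 22, 28, 33, 37, 40]
Insert 40: shifted 0 elements -> [-9, 22, 28, 33, 37, 40]


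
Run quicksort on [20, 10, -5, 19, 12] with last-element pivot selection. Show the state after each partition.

Partition 1: pivot=12 at index 2 -> [10, -5, 12, 19, 20]
Partition 2: pivot=-5 at index 0 -> [-5, 10, 12, 19, 20]
Partition 3: pivot=20 at index 4 -> [-5, 10, 12, 19, 20]


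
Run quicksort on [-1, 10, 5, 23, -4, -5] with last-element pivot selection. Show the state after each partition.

Partition 1: pivot=-5 at index 0 -> [-5, 10, 5, 23, -4, -1]
Partition 2: pivot=-1 at index 2 -> [-5, -4, -1, 23, 10, 5]
Partition 3: pivot=5 at index 3 -> [-5, -4, -1, 5, 10, 23]
Partition 4: pivot=23 at index 5 -> [-5, -4, -1, 5, 10, 23]


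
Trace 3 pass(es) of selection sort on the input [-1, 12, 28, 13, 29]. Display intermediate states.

Pass 1: Select minimum -1 at index 0, swap -> [-1, 12, 28, 13, 29]
Pass 2: Select minimum 12 at index 1, swap -> [-1, 12, 28, 13, 29]
Pass 3: Select minimum 13 at index 3, swap -> [-1, 12, 13, 28, 29]


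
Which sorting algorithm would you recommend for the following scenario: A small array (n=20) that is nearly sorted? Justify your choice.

Best choice: Insertion sort
Reason: Insertion sort is O(n) for nearly sorted arrays and has low overhead


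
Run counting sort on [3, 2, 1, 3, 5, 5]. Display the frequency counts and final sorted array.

Count array: [0, 1, 1, 2, 0, 2]
(count[i] = number of elements equal to i)
Cumulative count: [0, 1, 2, 4, 4, 6]
Sorted: [1, 2, 3, 3, 5, 5]


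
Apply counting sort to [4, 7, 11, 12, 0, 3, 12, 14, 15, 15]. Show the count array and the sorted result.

Count array: [1, 0, 0, 1, 1, 0, 0, 1, 0, 0, 0, 1, 2, 0, 1, 2]
(count[i] = number of elements equal to i)
Cumulative count: [1, 1, 1, 2, 3, 3, 3, 4, 4, 4, 4, 5, 7, 7, 8, 10]
Sorted: [0, 3, 4, 7, 11, 12, 12, 14, 15, 15]


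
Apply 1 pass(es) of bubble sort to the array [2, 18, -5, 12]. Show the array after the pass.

After pass 1: [2, -5, 12, 18] (2 swaps)
Total swaps: 2


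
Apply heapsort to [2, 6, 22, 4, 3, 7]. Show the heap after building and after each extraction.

Build heap: [22, 6, 7, 4, 3, 2]
Extract 22: [7, 6, 2, 4, 3, 22]
Extract 7: [6, 4, 2, 3, 7, 22]
Extract 6: [4, 3, 2, 6, 7, 22]
Extract 4: [3, 2, 4, 6, 7, 22]
Extract 3: [2, 3, 4, 6, 7, 22]


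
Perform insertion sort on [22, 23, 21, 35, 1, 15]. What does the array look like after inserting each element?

First element 22 is already 'sorted'
Insert 23: shifted 0 elements -> [22, 23, 21, 35, 1, 15]
Insert 21: shifted 2 elements -> [21, 22, 23, 35, 1, 15]
Insert 35: shifted 0 elements -> [21, 22, 23, 35, 1, 15]
Insert 1: shifted 4 elements -> [1, 21, 22, 23, 35, 15]
Insert 15: shifted 4 elements -> [1, 15, 21, 22, 23, 35]


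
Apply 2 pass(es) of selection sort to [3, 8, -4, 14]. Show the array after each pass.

Pass 1: Select minimum -4 at index 2, swap -> [-4, 8, 3, 14]
Pass 2: Select minimum 3 at index 2, swap -> [-4, 3, 8, 14]


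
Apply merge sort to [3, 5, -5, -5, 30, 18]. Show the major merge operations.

Divide and conquer:
  Merge [5] + [-5] -> [-5, 5]
  Merge [3] + [-5, 5] -> [-5, 3, 5]
  Merge [30] + [18] -> [18, 30]
  Merge [-5] + [18, 30] -> [-5, 18, 30]
  Merge [-5, 3, 5] + [-5, 18, 30] -> [-5, -5, 3, 5, 18, 30]


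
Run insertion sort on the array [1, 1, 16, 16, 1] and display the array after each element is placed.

First element 1 is already 'sorted'
Insert 1: shifted 0 elements -> [1, 1, 16, 16, 1]
Insert 16: shifted 0 elements -> [1, 1, 16, 16, 1]
Insert 16: shifted 0 elements -> [1, 1, 16, 16, 1]
Insert 1: shifted 2 elements -> [1, 1, 1, 16, 16]


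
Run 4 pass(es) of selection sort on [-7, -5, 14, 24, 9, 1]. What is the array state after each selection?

Pass 1: Select minimum -7 at index 0, swap -> [-7, -5, 14, 24, 9, 1]
Pass 2: Select minimum -5 at index 1, swap -> [-7, -5, 14, 24, 9, 1]
Pass 3: Select minimum 1 at index 5, swap -> [-7, -5, 1, 24, 9, 14]
Pass 4: Select minimum 9 at index 4, swap -> [-7, -5, 1, 9, 24, 14]


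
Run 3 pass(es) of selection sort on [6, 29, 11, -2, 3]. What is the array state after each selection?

Pass 1: Select minimum -2 at index 3, swap -> [-2, 29, 11, 6, 3]
Pass 2: Select minimum 3 at index 4, swap -> [-2, 3, 11, 6, 29]
Pass 3: Select minimum 6 at index 3, swap -> [-2, 3, 6, 11, 29]


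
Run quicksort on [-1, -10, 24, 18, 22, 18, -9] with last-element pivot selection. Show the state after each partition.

Partition 1: pivot=-9 at index 1 -> [-10, -9, 24, 18, 22, 18, -1]
Partition 2: pivot=-1 at index 2 -> [-10, -9, -1, 18, 22, 18, 24]
Partition 3: pivot=24 at index 6 -> [-10, -9, -1, 18, 22, 18, 24]
Partition 4: pivot=18 at index 4 -> [-10, -9, -1, 18, 18, 22, 24]


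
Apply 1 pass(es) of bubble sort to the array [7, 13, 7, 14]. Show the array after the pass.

After pass 1: [7, 7, 13, 14] (1 swaps)
Total swaps: 1


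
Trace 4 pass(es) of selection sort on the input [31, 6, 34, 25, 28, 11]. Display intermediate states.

Pass 1: Select minimum 6 at index 1, swap -> [6, 31, 34, 25, 28, 11]
Pass 2: Select minimum 11 at index 5, swap -> [6, 11, 34, 25, 28, 31]
Pass 3: Select minimum 25 at index 3, swap -> [6, 11, 25, 34, 28, 31]
Pass 4: Select minimum 28 at index 4, swap -> [6, 11, 25, 28, 34, 31]


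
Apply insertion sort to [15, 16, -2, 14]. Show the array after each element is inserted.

First element 15 is already 'sorted'
Insert 16: shifted 0 elements -> [15, 16, -2, 14]
Insert -2: shifted 2 elements -> [-2, 15, 16, 14]
Insert 14: shifted 2 elements -> [-2, 14, 15, 16]


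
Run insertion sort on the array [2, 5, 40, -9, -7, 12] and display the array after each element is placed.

First element 2 is already 'sorted'
Insert 5: shifted 0 elements -> [2, 5, 40, -9, -7, 12]
Insert 40: shifted 0 elements -> [2, 5, 40, -9, -7, 12]
Insert -9: shifted 3 elements -> [-9, 2, 5, 40, -7, 12]
Insert -7: shifted 3 elements -> [-9, -7, 2, 5, 40, 12]
Insert 12: shifted 1 elements -> [-9, -7, 2, 5, 12, 40]


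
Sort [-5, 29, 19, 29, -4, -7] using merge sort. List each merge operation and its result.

Divide and conquer:
  Merge [29] + [19] -> [19, 29]
  Merge [-5] + [19, 29] -> [-5, 19, 29]
  Merge [-4] + [-7] -> [-7, -4]
  Merge [29] + [-7, -4] -> [-7, -4, 29]
  Merge [-5, 19, 29] + [-7, -4, 29] -> [-7, -5, -4, 19, 29, 29]


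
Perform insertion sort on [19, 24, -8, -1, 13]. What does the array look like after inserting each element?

First element 19 is already 'sorted'
Insert 24: shifted 0 elements -> [19, 24, -8, -1, 13]
Insert -8: shifted 2 elements -> [-8, 19, 24, -1, 13]
Insert -1: shifted 2 elements -> [-8, -1, 19, 24, 13]
Insert 13: shifted 2 elements -> [-8, -1, 13, 19, 24]


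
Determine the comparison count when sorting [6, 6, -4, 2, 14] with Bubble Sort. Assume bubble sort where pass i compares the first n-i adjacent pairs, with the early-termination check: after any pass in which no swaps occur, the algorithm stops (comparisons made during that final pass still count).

Pass 1: compare adjacent pairs (0,1)..(3,4) = 4 comparison(s), 2 swap(s) -> [6, -4, 2, 6, 14]
Pass 2: compare adjacent pairs (0,1)..(2,3) = 3 comparison(s), 2 swap(s) -> [-4, 2, 6, 6, 14]
Pass 3: compare adjacent pairs (0,1)..(1,2) = 2 comparison(s), 0 swap(s) -> [-4, 2, 6, 6, 14]
No swaps in this pass, so bubble sort stops here.
Total comparisons: 4 + 3 + 2 = 9


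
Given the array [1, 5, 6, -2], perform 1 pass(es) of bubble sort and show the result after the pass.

After pass 1: [1, 5, -2, 6] (1 swaps)
Total swaps: 1


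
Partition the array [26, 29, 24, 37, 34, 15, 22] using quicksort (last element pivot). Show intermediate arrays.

Partition 1: pivot=22 at index 1 -> [15, 22, 24, 37, 34, 26, 29]
Partition 2: pivot=29 at index 4 -> [15, 22, 24, 26, 29, 37, 34]
Partition 3: pivot=26 at index 3 -> [15, 22, 24, 26, 29, 37, 34]
Partition 4: pivot=34 at index 5 -> [15, 22, 24, 26, 29, 34, 37]


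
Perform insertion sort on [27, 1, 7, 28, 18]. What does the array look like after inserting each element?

First element 27 is already 'sorted'
Insert 1: shifted 1 elements -> [1, 27, 7, 28, 18]
Insert 7: shifted 1 elements -> [1, 7, 27, 28, 18]
Insert 28: shifted 0 elements -> [1, 7, 27, 28, 18]
Insert 18: shifted 2 elements -> [1, 7, 18, 27, 28]


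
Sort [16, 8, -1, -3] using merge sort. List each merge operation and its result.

Divide and conquer:
  Merge [16] + [8] -> [8, 16]
  Merge [-1] + [-3] -> [-3, -1]
  Merge [8, 16] + [-3, -1] -> [-3, -1, 8, 16]


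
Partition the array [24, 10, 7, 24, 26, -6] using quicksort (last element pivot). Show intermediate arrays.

Partition 1: pivot=-6 at index 0 -> [-6, 10, 7, 24, 26, 24]
Partition 2: pivot=24 at index 4 -> [-6, 10, 7, 24, 24, 26]
Partition 3: pivot=24 at index 3 -> [-6, 10, 7, 24, 24, 26]
Partition 4: pivot=7 at index 1 -> [-6, 7, 10, 24, 24, 26]


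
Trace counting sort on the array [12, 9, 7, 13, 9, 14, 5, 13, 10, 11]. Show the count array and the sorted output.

Count array: [0, 0, 0, 0, 0, 1, 0, 1, 0, 2, 1, 1, 1, 2, 1]
(count[i] = number of elements equal to i)
Cumulative count: [0, 0, 0, 0, 0, 1, 1, 2, 2, 4, 5, 6, 7, 9, 10]
Sorted: [5, 7, 9, 9, 10, 11, 12, 13, 13, 14]


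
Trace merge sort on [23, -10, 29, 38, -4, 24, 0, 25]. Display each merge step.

Divide and conquer:
  Merge [23] + [-10] -> [-10, 23]
  Merge [29] + [38] -> [29, 38]
  Merge [-10, 23] + [29, 38] -> [-10, 23, 29, 38]
  Merge [-4] + [24] -> [-4, 24]
  Merge [0] + [25] -> [0, 25]
  Merge [-4, 24] + [0, 25] -> [-4, 0, 24, 25]
  Merge [-10, 23, 29, 38] + [-4, 0, 24, 25] -> [-10, -4, 0, 23, 24, 25, 29, 38]


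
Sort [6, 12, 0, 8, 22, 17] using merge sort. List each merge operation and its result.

Divide and conquer:
  Merge [12] + [0] -> [0, 12]
  Merge [6] + [0, 12] -> [0, 6, 12]
  Merge [22] + [17] -> [17, 22]
  Merge [8] + [17, 22] -> [8, 17, 22]
  Merge [0, 6, 12] + [8, 17, 22] -> [0, 6, 8, 12, 17, 22]


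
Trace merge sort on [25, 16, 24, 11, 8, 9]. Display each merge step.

Divide and conquer:
  Merge [16] + [24] -> [16, 24]
  Merge [25] + [16, 24] -> [16, 24, 25]
  Merge [8] + [9] -> [8, 9]
  Merge [11] + [8, 9] -> [8, 9, 11]
  Merge [16, 24, 25] + [8, 9, 11] -> [8, 9, 11, 16, 24, 25]


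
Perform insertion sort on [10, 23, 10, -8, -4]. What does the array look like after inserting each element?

First element 10 is already 'sorted'
Insert 23: shifted 0 elements -> [10, 23, 10, -8, -4]
Insert 10: shifted 1 elements -> [10, 10, 23, -8, -4]
Insert -8: shifted 3 elements -> [-8, 10, 10, 23, -4]
Insert -4: shifted 3 elements -> [-8, -4, 10, 10, 23]


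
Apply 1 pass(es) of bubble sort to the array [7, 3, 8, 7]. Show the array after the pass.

After pass 1: [3, 7, 7, 8] (2 swaps)
Total swaps: 2


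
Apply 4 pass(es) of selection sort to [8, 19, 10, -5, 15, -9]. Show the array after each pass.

Pass 1: Select minimum -9 at index 5, swap -> [-9, 19, 10, -5, 15, 8]
Pass 2: Select minimum -5 at index 3, swap -> [-9, -5, 10, 19, 15, 8]
Pass 3: Select minimum 8 at index 5, swap -> [-9, -5, 8, 19, 15, 10]
Pass 4: Select minimum 10 at index 5, swap -> [-9, -5, 8, 10, 15, 19]


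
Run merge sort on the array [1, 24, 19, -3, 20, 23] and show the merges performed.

Divide and conquer:
  Merge [24] + [19] -> [19, 24]
  Merge [1] + [19, 24] -> [1, 19, 24]
  Merge [20] + [23] -> [20, 23]
  Merge [-3] + [20, 23] -> [-3, 20, 23]
  Merge [1, 19, 24] + [-3, 20, 23] -> [-3, 1, 19, 20, 23, 24]


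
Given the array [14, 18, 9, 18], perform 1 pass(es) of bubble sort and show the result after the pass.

After pass 1: [14, 9, 18, 18] (1 swaps)
Total swaps: 1


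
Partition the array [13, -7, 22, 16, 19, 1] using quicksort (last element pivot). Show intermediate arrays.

Partition 1: pivot=1 at index 1 -> [-7, 1, 22, 16, 19, 13]
Partition 2: pivot=13 at index 2 -> [-7, 1, 13, 16, 19, 22]
Partition 3: pivot=22 at index 5 -> [-7, 1, 13, 16, 19, 22]
Partition 4: pivot=19 at index 4 -> [-7, 1, 13, 16, 19, 22]


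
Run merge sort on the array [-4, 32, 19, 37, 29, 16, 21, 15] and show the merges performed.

Divide and conquer:
  Merge [-4] + [32] -> [-4, 32]
  Merge [19] + [37] -> [19, 37]
  Merge [-4, 32] + [19, 37] -> [-4, 19, 32, 37]
  Merge [29] + [16] -> [16, 29]
  Merge [21] + [15] -> [15, 21]
  Merge [16, 29] + [15, 21] -> [15, 16, 21, 29]
  Merge [-4, 19, 32, 37] + [15, 16, 21, 29] -> [-4, 15, 16, 19, 21, 29, 32, 37]


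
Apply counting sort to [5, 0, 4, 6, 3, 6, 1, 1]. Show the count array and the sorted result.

Count array: [1, 2, 0, 1, 1, 1, 2]
(count[i] = number of elements equal to i)
Cumulative count: [1, 3, 3, 4, 5, 6, 8]
Sorted: [0, 1, 1, 3, 4, 5, 6, 6]


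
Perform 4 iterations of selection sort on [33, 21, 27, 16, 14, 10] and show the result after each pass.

Pass 1: Select minimum 10 at index 5, swap -> [10, 21, 27, 16, 14, 33]
Pass 2: Select minimum 14 at index 4, swap -> [10, 14, 27, 16, 21, 33]
Pass 3: Select minimum 16 at index 3, swap -> [10, 14, 16, 27, 21, 33]
Pass 4: Select minimum 21 at index 4, swap -> [10, 14, 16, 21, 27, 33]


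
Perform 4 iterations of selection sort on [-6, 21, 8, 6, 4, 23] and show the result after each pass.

Pass 1: Select minimum -6 at index 0, swap -> [-6, 21, 8, 6, 4, 23]
Pass 2: Select minimum 4 at index 4, swap -> [-6, 4, 8, 6, 21, 23]
Pass 3: Select minimum 6 at index 3, swap -> [-6, 4, 6, 8, 21, 23]
Pass 4: Select minimum 8 at index 3, swap -> [-6, 4, 6, 8, 21, 23]


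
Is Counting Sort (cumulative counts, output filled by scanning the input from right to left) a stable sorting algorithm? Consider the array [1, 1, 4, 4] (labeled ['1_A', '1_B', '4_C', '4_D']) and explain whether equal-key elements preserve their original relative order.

Trace Counting Sort on the labeled array (the key is the number; the letter only tracks identity):
  Counts for values 0..4: [0, 2, 0, 0, 2]
  Cumulative counts: [0, 2, 2, 2, 4]
  Scan right to left: place 4_D at output index 3
  Scan right to left: place 4_C at output index 2
  Scan right to left: place 1_B at output index 1
  Scan right to left: place 1_A at output index 0
  Output: [1_A, 1_B, 4_C, 4_D]
Equal keys:
  value 1: originally 1_A, 1_B; after sorting 1_A, 1_B -> order preserved
  value 4: originally 4_C, 4_D; after sorting 4_C, 4_D -> order preserved
All equal keys kept their original relative order. Counting Sort is stable: scanning the input right to left with decreasing cumulative counts places later duplicates at later output positions.
Answer: Stable


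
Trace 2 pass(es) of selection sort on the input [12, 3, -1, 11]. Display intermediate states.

Pass 1: Select minimum -1 at index 2, swap -> [-1, 3, 12, 11]
Pass 2: Select minimum 3 at index 1, swap -> [-1, 3, 12, 11]


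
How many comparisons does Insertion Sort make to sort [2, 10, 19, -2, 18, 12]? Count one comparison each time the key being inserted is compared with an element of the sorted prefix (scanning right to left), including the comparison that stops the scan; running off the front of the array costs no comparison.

Insert 10: 2 <= 10 (stop) = 1 comparison(s) -> [2, 10, 19, -2, 18, 12]
Insert 19: 10 <= 19 (stop) = 1 comparison(s) -> [2, 10, 19, -2, 18, 12]
Insert -2: 19 > -2 (shift), 10 > -2 (shift), 2 > -2 (shift), reached front = 3 comparison(s) -> [-2, 2, 10, 19, 18, 12]
Insert 18: 19 > 18 (shift), 10 <= 18 (stop) = 2 comparison(s) -> [-2, 2, 10, 18, 19, 12]
Insert 12: 19 > 12 (shift), 18 > 12 (shift), 10 <= 12 (stop) = 3 comparison(s) -> [-2, 2, 10, 12, 18, 19]
Total comparisons: 1 + 1 + 3 + 2 + 3 = 10


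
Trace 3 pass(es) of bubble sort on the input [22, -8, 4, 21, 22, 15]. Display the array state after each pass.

After pass 1: [-8, 4, 21, 22, 15, 22] (4 swaps)
After pass 2: [-8, 4, 21, 15, 22, 22] (1 swaps)
After pass 3: [-8, 4, 15, 21, 22, 22] (1 swaps)
Total swaps: 6


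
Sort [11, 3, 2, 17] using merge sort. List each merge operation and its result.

Divide and conquer:
  Merge [11] + [3] -> [3, 11]
  Merge [2] + [17] -> [2, 17]
  Merge [3, 11] + [2, 17] -> [2, 3, 11, 17]


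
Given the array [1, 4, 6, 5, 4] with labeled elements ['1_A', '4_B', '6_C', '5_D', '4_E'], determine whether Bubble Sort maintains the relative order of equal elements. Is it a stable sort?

Trace Bubble Sort on the labeled array (the key is the number; the letter only tracks identity):
  After pass 1: [1_A, 4_B, 5_D, 4_E, 6_C]
  After pass 2: [1_A, 4_B, 4_E, 5_D, 6_C]
  After pass 3: [1_A, 4_B, 4_E, 5_D, 6_C] (no swaps, done)
Final order: [1_A, 4_B, 4_E, 5_D, 6_C]
Equal keys:
  value 4: originally 4_B, 4_E; after sorting 4_B, 4_E -> order preserved
All equal keys kept their original relative order. Bubble Sort is stable: it only swaps adjacent elements when the left one is strictly greater, so equal keys never move past each other.
Answer: Stable


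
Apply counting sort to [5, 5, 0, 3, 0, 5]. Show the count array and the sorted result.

Count array: [2, 0, 0, 1, 0, 3]
(count[i] = number of elements equal to i)
Cumulative count: [2, 2, 2, 3, 3, 6]
Sorted: [0, 0, 3, 5, 5, 5]


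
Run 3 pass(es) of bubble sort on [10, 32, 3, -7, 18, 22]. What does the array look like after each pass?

After pass 1: [10, 3, -7, 18, 22, 32] (4 swaps)
After pass 2: [3, -7, 10, 18, 22, 32] (2 swaps)
After pass 3: [-7, 3, 10, 18, 22, 32] (1 swaps)
Total swaps: 7


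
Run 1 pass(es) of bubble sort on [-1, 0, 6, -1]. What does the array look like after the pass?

After pass 1: [-1, 0, -1, 6] (1 swaps)
Total swaps: 1


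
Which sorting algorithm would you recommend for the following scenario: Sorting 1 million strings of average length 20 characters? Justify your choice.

Best choice: MSD radix sort or Mergesort
Reason: MSD radix sort is a non-comparison sort that buckets the strings by successive character positions, running in time proportional to the total number of characters examined rather than O(n log n) string comparisons; mergesort is a stable O(n log n)-comparison alternative that works for arbitrary variable-length keys


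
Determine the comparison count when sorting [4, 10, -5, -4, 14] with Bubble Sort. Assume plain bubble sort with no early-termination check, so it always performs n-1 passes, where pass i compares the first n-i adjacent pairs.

Pass 1: compare adjacent pairs (0,1)..(3,4) = 4 comparison(s), 2 swap(s) -> [4, -5, -4, 10, 14]
Pass 2: compare adjacent pairs (0,1)..(2,3) = 3 comparison(s), 2 swap(s) -> [-5, -4, 4, 10, 14]
Pass 3: compare adjacent pairs (0,1)..(1,2) = 2 comparison(s), 0 swap(s) -> [-5, -4, 4, 10, 14]
Pass 4: compare adjacent pairs (0,1)..(0,1) = 1 comparison(s), 0 swap(s) -> [-5, -4, 4, 10, 14]
Total comparisons: 4 + 3 + 2 + 1 = 10


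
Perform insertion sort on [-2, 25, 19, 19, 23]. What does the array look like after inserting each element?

First element -2 is already 'sorted'
Insert 25: shifted 0 elements -> [-2, 25, 19, 19, 23]
Insert 19: shifted 1 elements -> [-2, 19, 25, 19, 23]
Insert 19: shifted 1 elements -> [-2, 19, 19, 25, 23]
Insert 23: shifted 1 elements -> [-2, 19, 19, 23, 25]


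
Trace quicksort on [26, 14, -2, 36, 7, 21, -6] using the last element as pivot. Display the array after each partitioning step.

Partition 1: pivot=-6 at index 0 -> [-6, 14, -2, 36, 7, 21, 26]
Partition 2: pivot=26 at index 5 -> [-6, 14, -2, 7, 21, 26, 36]
Partition 3: pivot=21 at index 4 -> [-6, 14, -2, 7, 21, 26, 36]
Partition 4: pivot=7 at index 2 -> [-6, -2, 7, 14, 21, 26, 36]


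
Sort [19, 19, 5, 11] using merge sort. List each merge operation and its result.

Divide and conquer:
  Merge [19] + [19] -> [19, 19]
  Merge [5] + [11] -> [5, 11]
  Merge [19, 19] + [5, 11] -> [5, 11, 19, 19]


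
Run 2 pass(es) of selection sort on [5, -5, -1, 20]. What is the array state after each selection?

Pass 1: Select minimum -5 at index 1, swap -> [-5, 5, -1, 20]
Pass 2: Select minimum -1 at index 2, swap -> [-5, -1, 5, 20]


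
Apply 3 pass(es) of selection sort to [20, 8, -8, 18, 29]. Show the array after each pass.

Pass 1: Select minimum -8 at index 2, swap -> [-8, 8, 20, 18, 29]
Pass 2: Select minimum 8 at index 1, swap -> [-8, 8, 20, 18, 29]
Pass 3: Select minimum 18 at index 3, swap -> [-8, 8, 18, 20, 29]


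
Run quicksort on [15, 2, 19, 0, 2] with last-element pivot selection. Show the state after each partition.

Partition 1: pivot=2 at index 2 -> [2, 0, 2, 15, 19]
Partition 2: pivot=0 at index 0 -> [0, 2, 2, 15, 19]
Partition 3: pivot=19 at index 4 -> [0, 2, 2, 15, 19]


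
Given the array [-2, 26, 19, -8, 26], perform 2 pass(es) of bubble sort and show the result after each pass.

After pass 1: [-2, 19, -8, 26, 26] (2 swaps)
After pass 2: [-2, -8, 19, 26, 26] (1 swaps)
Total swaps: 3


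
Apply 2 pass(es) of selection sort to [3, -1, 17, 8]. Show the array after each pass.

Pass 1: Select minimum -1 at index 1, swap -> [-1, 3, 17, 8]
Pass 2: Select minimum 3 at index 1, swap -> [-1, 3, 17, 8]


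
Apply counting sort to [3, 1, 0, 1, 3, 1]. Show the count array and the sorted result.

Count array: [1, 3, 0, 2]
(count[i] = number of elements equal to i)
Cumulative count: [1, 4, 4, 6]
Sorted: [0, 1, 1, 1, 3, 3]


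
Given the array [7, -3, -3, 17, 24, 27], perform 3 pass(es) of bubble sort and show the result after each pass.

After pass 1: [-3, -3, 7, 17, 24, 27] (2 swaps)
After pass 2: [-3, -3, 7, 17, 24, 27] (0 swaps)
After pass 3: [-3, -3, 7, 17, 24, 27] (0 swaps)
Total swaps: 2


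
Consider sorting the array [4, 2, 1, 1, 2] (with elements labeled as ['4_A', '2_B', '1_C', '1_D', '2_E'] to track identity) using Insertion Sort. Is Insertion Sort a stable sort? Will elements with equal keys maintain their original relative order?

Trace Insertion Sort on the labeled array (the key is the number; the letter only tracks identity):
  Insert 2_B at index 0: [2_B, 4_A, 1_C, 1_D, 2_E]
  Insert 1_C at index 0: [1_C, 2_B, 4_A, 1_D, 2_E]
  Insert 1_D at index 1: [1_C, 1_D, 2_B, 4_A, 2_E]
  Insert 2_E at index 3: [1_C, 1_D, 2_B, 2_E, 4_A]
Final order: [1_C, 1_D, 2_B, 2_E, 4_A]
Equal keys:
  value 1: originally 1_C, 1_D; after sorting 1_C, 1_D -> order preserved
  value 2: originally 2_B, 2_E; after sorting 2_B, 2_E -> order preserved
All equal keys kept their original relative order. Insertion Sort is stable: elements are shifted only while they are strictly greater than the key, so a key is inserted after any equal elements already placed.
Answer: Stable


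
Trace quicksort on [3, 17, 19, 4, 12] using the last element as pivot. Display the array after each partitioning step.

Partition 1: pivot=12 at index 2 -> [3, 4, 12, 17, 19]
Partition 2: pivot=4 at index 1 -> [3, 4, 12, 17, 19]
Partition 3: pivot=19 at index 4 -> [3, 4, 12, 17, 19]


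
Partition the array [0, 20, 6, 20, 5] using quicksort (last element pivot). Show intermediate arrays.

Partition 1: pivot=5 at index 1 -> [0, 5, 6, 20, 20]
Partition 2: pivot=20 at index 4 -> [0, 5, 6, 20, 20]
Partition 3: pivot=20 at index 3 -> [0, 5, 6, 20, 20]


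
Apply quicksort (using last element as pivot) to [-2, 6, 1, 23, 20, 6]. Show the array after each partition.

Partition 1: pivot=6 at index 3 -> [-2, 6, 1, 6, 20, 23]
Partition 2: pivot=1 at index 1 -> [-2, 1, 6, 6, 20, 23]
Partition 3: pivot=23 at index 5 -> [-2, 1, 6, 6, 20, 23]


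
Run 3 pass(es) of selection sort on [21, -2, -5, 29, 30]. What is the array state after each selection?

Pass 1: Select minimum -5 at index 2, swap -> [-5, -2, 21, 29, 30]
Pass 2: Select minimum -2 at index 1, swap -> [-5, -2, 21, 29, 30]
Pass 3: Select minimum 21 at index 2, swap -> [-5, -2, 21, 29, 30]


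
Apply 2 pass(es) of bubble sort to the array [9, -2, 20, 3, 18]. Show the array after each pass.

After pass 1: [-2, 9, 3, 18, 20] (3 swaps)
After pass 2: [-2, 3, 9, 18, 20] (1 swaps)
Total swaps: 4


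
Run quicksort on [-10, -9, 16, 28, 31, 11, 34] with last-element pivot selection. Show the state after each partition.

Partition 1: pivot=34 at index 6 -> [-10, -9, 16, 28, 31, 11, 34]
Partition 2: pivot=11 at index 2 -> [-10, -9, 11, 28, 31, 16, 34]
Partition 3: pivot=-9 at index 1 -> [-10, -9, 11, 28, 31, 16, 34]
Partition 4: pivot=16 at index 3 -> [-10, -9, 11, 16, 31, 28, 34]
Partition 5: pivot=28 at index 4 -> [-10, -9, 11, 16, 28, 31, 34]


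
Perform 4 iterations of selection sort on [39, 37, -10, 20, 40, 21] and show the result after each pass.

Pass 1: Select minimum -10 at index 2, swap -> [-10, 37, 39, 20, 40, 21]
Pass 2: Select minimum 20 at index 3, swap -> [-10, 20, 39, 37, 40, 21]
Pass 3: Select minimum 21 at index 5, swap -> [-10, 20, 21, 37, 40, 39]
Pass 4: Select minimum 37 at index 3, swap -> [-10, 20, 21, 37, 40, 39]


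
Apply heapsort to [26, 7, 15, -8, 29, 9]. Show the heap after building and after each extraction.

Build heap: [29, 26, 15, -8, 7, 9]
Extract 29: [26, 9, 15, -8, 7, 29]
Extract 26: [15, 9, 7, -8, 26, 29]
Extract 15: [9, -8, 7, 15, 26, 29]
Extract 9: [7, -8, 9, 15, 26, 29]
Extract 7: [-8, 7, 9, 15, 26, 29]


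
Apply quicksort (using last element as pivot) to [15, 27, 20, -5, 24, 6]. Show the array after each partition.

Partition 1: pivot=6 at index 1 -> [-5, 6, 20, 15, 24, 27]
Partition 2: pivot=27 at index 5 -> [-5, 6, 20, 15, 24, 27]
Partition 3: pivot=24 at index 4 -> [-5, 6, 20, 15, 24, 27]
Partition 4: pivot=15 at index 2 -> [-5, 6, 15, 20, 24, 27]


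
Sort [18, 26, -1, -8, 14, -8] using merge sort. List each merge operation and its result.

Divide and conquer:
  Merge [26] + [-1] -> [-1, 26]
  Merge [18] + [-1, 26] -> [-1, 18, 26]
  Merge [14] + [-8] -> [-8, 14]
  Merge [-8] + [-8, 14] -> [-8, -8, 14]
  Merge [-1, 18, 26] + [-8, -8, 14] -> [-8, -8, -1, 14, 18, 26]


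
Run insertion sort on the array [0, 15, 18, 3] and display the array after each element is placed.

First element 0 is already 'sorted'
Insert 15: shifted 0 elements -> [0, 15, 18, 3]
Insert 18: shifted 0 elements -> [0, 15, 18, 3]
Insert 3: shifted 2 elements -> [0, 3, 15, 18]


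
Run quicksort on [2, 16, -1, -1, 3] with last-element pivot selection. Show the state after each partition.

Partition 1: pivot=3 at index 3 -> [2, -1, -1, 3, 16]
Partition 2: pivot=-1 at index 1 -> [-1, -1, 2, 3, 16]


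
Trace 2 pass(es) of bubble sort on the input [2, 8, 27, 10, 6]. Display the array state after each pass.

After pass 1: [2, 8, 10, 6, 27] (2 swaps)
After pass 2: [2, 8, 6, 10, 27] (1 swaps)
Total swaps: 3


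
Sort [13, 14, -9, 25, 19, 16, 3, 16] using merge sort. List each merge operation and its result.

Divide and conquer:
  Merge [13] + [14] -> [13, 14]
  Merge [-9] + [25] -> [-9, 25]
  Merge [13, 14] + [-9, 25] -> [-9, 13, 14, 25]
  Merge [19] + [16] -> [16, 19]
  Merge [3] + [16] -> [3, 16]
  Merge [16, 19] + [3, 16] -> [3, 16, 16, 19]
  Merge [-9, 13, 14, 25] + [3, 16, 16, 19] -> [-9, 3, 13, 14, 16, 16, 19, 25]


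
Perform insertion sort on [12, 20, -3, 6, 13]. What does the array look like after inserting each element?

First element 12 is already 'sorted'
Insert 20: shifted 0 elements -> [12, 20, -3, 6, 13]
Insert -3: shifted 2 elements -> [-3, 12, 20, 6, 13]
Insert 6: shifted 2 elements -> [-3, 6, 12, 20, 13]
Insert 13: shifted 1 elements -> [-3, 6, 12, 13, 20]


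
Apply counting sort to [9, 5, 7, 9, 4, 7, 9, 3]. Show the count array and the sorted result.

Count array: [0, 0, 0, 1, 1, 1, 0, 2, 0, 3]
(count[i] = number of elements equal to i)
Cumulative count: [0, 0, 0, 1, 2, 3, 3, 5, 5, 8]
Sorted: [3, 4, 5, 7, 7, 9, 9, 9]


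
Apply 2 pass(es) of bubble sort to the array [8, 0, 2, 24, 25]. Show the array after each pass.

After pass 1: [0, 2, 8, 24, 25] (2 swaps)
After pass 2: [0, 2, 8, 24, 25] (0 swaps)
Total swaps: 2


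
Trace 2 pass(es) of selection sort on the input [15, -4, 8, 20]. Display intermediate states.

Pass 1: Select minimum -4 at index 1, swap -> [-4, 15, 8, 20]
Pass 2: Select minimum 8 at index 2, swap -> [-4, 8, 15, 20]


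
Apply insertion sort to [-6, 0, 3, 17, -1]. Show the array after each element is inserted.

First element -6 is already 'sorted'
Insert 0: shifted 0 elements -> [-6, 0, 3, 17, -1]
Insert 3: shifted 0 elements -> [-6, 0, 3, 17, -1]
Insert 17: shifted 0 elements -> [-6, 0, 3, 17, -1]
Insert -1: shifted 3 elements -> [-6, -1, 0, 3, 17]


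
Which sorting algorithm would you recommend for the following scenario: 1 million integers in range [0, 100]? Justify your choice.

Best choice: Counting sort
Reason: O(n + k) where k=100 is small; linear time beats O(n log n)


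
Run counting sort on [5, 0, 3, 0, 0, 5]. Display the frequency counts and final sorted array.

Count array: [3, 0, 0, 1, 0, 2]
(count[i] = number of elements equal to i)
Cumulative count: [3, 3, 3, 4, 4, 6]
Sorted: [0, 0, 0, 3, 5, 5]


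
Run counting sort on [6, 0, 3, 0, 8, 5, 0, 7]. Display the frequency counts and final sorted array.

Count array: [3, 0, 0, 1, 0, 1, 1, 1, 1]
(count[i] = number of elements equal to i)
Cumulative count: [3, 3, 3, 4, 4, 5, 6, 7, 8]
Sorted: [0, 0, 0, 3, 5, 6, 7, 8]


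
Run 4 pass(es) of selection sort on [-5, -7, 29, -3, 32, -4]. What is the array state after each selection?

Pass 1: Select minimum -7 at index 1, swap -> [-7, -5, 29, -3, 32, -4]
Pass 2: Select minimum -5 at index 1, swap -> [-7, -5, 29, -3, 32, -4]
Pass 3: Select minimum -4 at index 5, swap -> [-7, -5, -4, -3, 32, 29]
Pass 4: Select minimum -3 at index 3, swap -> [-7, -5, -4, -3, 32, 29]


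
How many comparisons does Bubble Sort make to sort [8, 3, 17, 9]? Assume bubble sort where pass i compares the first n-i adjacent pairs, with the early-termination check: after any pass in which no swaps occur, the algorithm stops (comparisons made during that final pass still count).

Pass 1: compare adjacent pairs (0,1)..(2,3) = 3 comparison(s), 2 swap(s) -> [3, 8, 9, 17]
Pass 2: compare adjacent pairs (0,1)..(1,2) = 2 comparison(s), 0 swap(s) -> [3, 8, 9, 17]
No swaps in this pass, so bubble sort stops here.
Total comparisons: 3 + 2 = 5


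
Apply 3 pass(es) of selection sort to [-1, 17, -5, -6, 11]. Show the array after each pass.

Pass 1: Select minimum -6 at index 3, swap -> [-6, 17, -5, -1, 11]
Pass 2: Select minimum -5 at index 2, swap -> [-6, -5, 17, -1, 11]
Pass 3: Select minimum -1 at index 3, swap -> [-6, -5, -1, 17, 11]


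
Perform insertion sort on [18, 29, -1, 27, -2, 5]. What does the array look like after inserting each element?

First element 18 is already 'sorted'
Insert 29: shifted 0 elements -> [18, 29, -1, 27, -2, 5]
Insert -1: shifted 2 elements -> [-1, 18, 29, 27, -2, 5]
Insert 27: shifted 1 elements -> [-1, 18, 27, 29, -2, 5]
Insert -2: shifted 4 elements -> [-2, -1, 18, 27, 29, 5]
Insert 5: shifted 3 elements -> [-2, -1, 5, 18, 27, 29]


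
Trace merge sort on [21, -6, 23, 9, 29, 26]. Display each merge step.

Divide and conquer:
  Merge [-6] + [23] -> [-6, 23]
  Merge [21] + [-6, 23] -> [-6, 21, 23]
  Merge [29] + [26] -> [26, 29]
  Merge [9] + [26, 29] -> [9, 26, 29]
  Merge [-6, 21, 23] + [9, 26, 29] -> [-6, 9, 21, 23, 26, 29]


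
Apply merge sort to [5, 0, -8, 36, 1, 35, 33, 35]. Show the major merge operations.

Divide and conquer:
  Merge [5] + [0] -> [0, 5]
  Merge [-8] + [36] -> [-8, 36]
  Merge [0, 5] + [-8, 36] -> [-8, 0, 5, 36]
  Merge [1] + [35] -> [1, 35]
  Merge [33] + [35] -> [33, 35]
  Merge [1, 35] + [33, 35] -> [1, 33, 35, 35]
  Merge [-8, 0, 5, 36] + [1, 33, 35, 35] -> [-8, 0, 1, 5, 33, 35, 35, 36]


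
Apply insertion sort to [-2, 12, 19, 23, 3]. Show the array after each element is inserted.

First element -2 is already 'sorted'
Insert 12: shifted 0 elements -> [-2, 12, 19, 23, 3]
Insert 19: shifted 0 elements -> [-2, 12, 19, 23, 3]
Insert 23: shifted 0 elements -> [-2, 12, 19, 23, 3]
Insert 3: shifted 3 elements -> [-2, 3, 12, 19, 23]


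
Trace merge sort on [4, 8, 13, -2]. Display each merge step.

Divide and conquer:
  Merge [4] + [8] -> [4, 8]
  Merge [13] + [-2] -> [-2, 13]
  Merge [4, 8] + [-2, 13] -> [-2, 4, 8, 13]


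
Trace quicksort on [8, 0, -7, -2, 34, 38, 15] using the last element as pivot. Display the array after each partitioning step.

Partition 1: pivot=15 at index 4 -> [8, 0, -7, -2, 15, 38, 34]
Partition 2: pivot=-2 at index 1 -> [-7, -2, 8, 0, 15, 38, 34]
Partition 3: pivot=0 at index 2 -> [-7, -2, 0, 8, 15, 38, 34]
Partition 4: pivot=34 at index 5 -> [-7, -2, 0, 8, 15, 34, 38]


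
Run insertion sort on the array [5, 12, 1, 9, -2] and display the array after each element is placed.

First element 5 is already 'sorted'
Insert 12: shifted 0 elements -> [5, 12, 1, 9, -2]
Insert 1: shifted 2 elements -> [1, 5, 12, 9, -2]
Insert 9: shifted 1 elements -> [1, 5, 9, 12, -2]
Insert -2: shifted 4 elements -> [-2, 1, 5, 9, 12]


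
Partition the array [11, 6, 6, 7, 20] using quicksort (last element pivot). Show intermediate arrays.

Partition 1: pivot=20 at index 4 -> [11, 6, 6, 7, 20]
Partition 2: pivot=7 at index 2 -> [6, 6, 7, 11, 20]
Partition 3: pivot=6 at index 1 -> [6, 6, 7, 11, 20]


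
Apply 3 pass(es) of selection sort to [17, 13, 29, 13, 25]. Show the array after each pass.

Pass 1: Select minimum 13 at index 1, swap -> [13, 17, 29, 13, 25]
Pass 2: Select minimum 13 at index 3, swap -> [13, 13, 29, 17, 25]
Pass 3: Select minimum 17 at index 3, swap -> [13, 13, 17, 29, 25]


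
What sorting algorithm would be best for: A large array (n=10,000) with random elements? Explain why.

Best choice: Quicksort or Mergesort
Reason: Both have O(n log n) average case; quicksort has lower constant factors


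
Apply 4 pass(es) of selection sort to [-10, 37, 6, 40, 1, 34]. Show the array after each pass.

Pass 1: Select minimum -10 at index 0, swap -> [-10, 37, 6, 40, 1, 34]
Pass 2: Select minimum 1 at index 4, swap -> [-10, 1, 6, 40, 37, 34]
Pass 3: Select minimum 6 at index 2, swap -> [-10, 1, 6, 40, 37, 34]
Pass 4: Select minimum 34 at index 5, swap -> [-10, 1, 6, 34, 37, 40]


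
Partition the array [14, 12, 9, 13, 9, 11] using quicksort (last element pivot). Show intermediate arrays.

Partition 1: pivot=11 at index 2 -> [9, 9, 11, 13, 12, 14]
Partition 2: pivot=9 at index 1 -> [9, 9, 11, 13, 12, 14]
Partition 3: pivot=14 at index 5 -> [9, 9, 11, 13, 12, 14]
Partition 4: pivot=12 at index 3 -> [9, 9, 11, 12, 13, 14]


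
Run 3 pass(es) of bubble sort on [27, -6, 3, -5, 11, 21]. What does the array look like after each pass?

After pass 1: [-6, 3, -5, 11, 21, 27] (5 swaps)
After pass 2: [-6, -5, 3, 11, 21, 27] (1 swaps)
After pass 3: [-6, -5, 3, 11, 21, 27] (0 swaps)
Total swaps: 6


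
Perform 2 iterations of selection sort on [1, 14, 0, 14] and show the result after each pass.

Pass 1: Select minimum 0 at index 2, swap -> [0, 14, 1, 14]
Pass 2: Select minimum 1 at index 2, swap -> [0, 1, 14, 14]


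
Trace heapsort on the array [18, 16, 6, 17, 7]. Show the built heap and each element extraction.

Build heap: [18, 17, 6, 16, 7]
Extract 18: [17, 16, 6, 7, 18]
Extract 17: [16, 7, 6, 17, 18]
Extract 16: [7, 6, 16, 17, 18]
Extract 7: [6, 7, 16, 17, 18]


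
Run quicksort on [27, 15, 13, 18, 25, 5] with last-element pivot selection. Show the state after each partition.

Partition 1: pivot=5 at index 0 -> [5, 15, 13, 18, 25, 27]
Partition 2: pivot=27 at index 5 -> [5, 15, 13, 18, 25, 27]
Partition 3: pivot=25 at index 4 -> [5, 15, 13, 18, 25, 27]
Partition 4: pivot=18 at index 3 -> [5, 15, 13, 18, 25, 27]
Partition 5: pivot=13 at index 1 -> [5, 13, 15, 18, 25, 27]


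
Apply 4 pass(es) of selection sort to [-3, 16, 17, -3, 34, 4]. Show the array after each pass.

Pass 1: Select minimum -3 at index 0, swap -> [-3, 16, 17, -3, 34, 4]
Pass 2: Select minimum -3 at index 3, swap -> [-3, -3, 17, 16, 34, 4]
Pass 3: Select minimum 4 at index 5, swap -> [-3, -3, 4, 16, 34, 17]
Pass 4: Select minimum 16 at index 3, swap -> [-3, -3, 4, 16, 34, 17]


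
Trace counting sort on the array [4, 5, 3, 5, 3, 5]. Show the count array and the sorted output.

Count array: [0, 0, 0, 2, 1, 3]
(count[i] = number of elements equal to i)
Cumulative count: [0, 0, 0, 2, 3, 6]
Sorted: [3, 3, 4, 5, 5, 5]


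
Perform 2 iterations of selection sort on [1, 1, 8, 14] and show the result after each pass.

Pass 1: Select minimum 1 at index 0, swap -> [1, 1, 8, 14]
Pass 2: Select minimum 1 at index 1, swap -> [1, 1, 8, 14]


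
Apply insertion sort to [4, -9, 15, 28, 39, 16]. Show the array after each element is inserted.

First element 4 is already 'sorted'
Insert -9: shifted 1 elements -> [-9, 4, 15, 28, 39, 16]
Insert 15: shifted 0 elements -> [-9, 4, 15, 28, 39, 16]
Insert 28: shifted 0 elements -> [-9, 4, 15, 28, 39, 16]
Insert 39: shifted 0 elements -> [-9, 4, 15, 28, 39, 16]
Insert 16: shifted 2 elements -> [-9, 4, 15, 16, 28, 39]


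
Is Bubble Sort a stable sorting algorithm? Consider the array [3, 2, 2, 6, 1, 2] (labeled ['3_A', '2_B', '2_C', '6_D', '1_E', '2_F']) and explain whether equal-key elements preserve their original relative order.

Trace Bubble Sort on the labeled array (the key is the number; the letter only tracks identity):
  After pass 1: [2_B, 2_C, 3_A, 1_E, 2_F, 6_D]
  After pass 2: [2_B, 2_C, 1_E, 2_F, 3_A, 6_D]
  After pass 3: [2_B, 1_E, 2_C, 2_F, 3_A, 6_D]
  After pass 4: [1_E, 2_B, 2_C, 2_F, 3_A, 6_D]
  After pass 5: [1_E, 2_B, 2_C, 2_F, 3_A, 6_D] (no swaps, done)
Final order: [1_E, 2_B, 2_C, 2_F, 3_A, 6_D]
Equal keys:
  value 2: originally 2_B, 2_C, 2_F; after sorting 2_B, 2_C, 2_F -> order preserved
All equal keys kept their original relative order. Bubble Sort is stable: it only swaps adjacent elements when the left one is strictly greater, so equal keys never move past each other.
Answer: Stable
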